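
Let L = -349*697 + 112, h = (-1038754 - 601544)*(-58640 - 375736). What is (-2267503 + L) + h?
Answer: 712503573404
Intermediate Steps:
h = 712506084048 (h = -1640298*(-434376) = 712506084048)
L = -243141 (L = -243253 + 112 = -243141)
(-2267503 + L) + h = (-2267503 - 243141) + 712506084048 = -2510644 + 712506084048 = 712503573404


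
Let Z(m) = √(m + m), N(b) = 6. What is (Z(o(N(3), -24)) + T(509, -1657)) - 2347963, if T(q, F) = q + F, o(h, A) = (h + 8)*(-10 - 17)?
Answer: -2349111 + 6*I*√21 ≈ -2.3491e+6 + 27.495*I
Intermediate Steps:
o(h, A) = -216 - 27*h (o(h, A) = (8 + h)*(-27) = -216 - 27*h)
T(q, F) = F + q
Z(m) = √2*√m (Z(m) = √(2*m) = √2*√m)
(Z(o(N(3), -24)) + T(509, -1657)) - 2347963 = (√2*√(-216 - 27*6) + (-1657 + 509)) - 2347963 = (√2*√(-216 - 162) - 1148) - 2347963 = (√2*√(-378) - 1148) - 2347963 = (√2*(3*I*√42) - 1148) - 2347963 = (6*I*√21 - 1148) - 2347963 = (-1148 + 6*I*√21) - 2347963 = -2349111 + 6*I*√21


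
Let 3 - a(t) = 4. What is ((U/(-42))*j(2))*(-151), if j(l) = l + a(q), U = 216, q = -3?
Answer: 5436/7 ≈ 776.57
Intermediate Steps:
a(t) = -1 (a(t) = 3 - 1*4 = 3 - 4 = -1)
j(l) = -1 + l (j(l) = l - 1 = -1 + l)
((U/(-42))*j(2))*(-151) = ((216/(-42))*(-1 + 2))*(-151) = ((216*(-1/42))*1)*(-151) = -36/7*1*(-151) = -36/7*(-151) = 5436/7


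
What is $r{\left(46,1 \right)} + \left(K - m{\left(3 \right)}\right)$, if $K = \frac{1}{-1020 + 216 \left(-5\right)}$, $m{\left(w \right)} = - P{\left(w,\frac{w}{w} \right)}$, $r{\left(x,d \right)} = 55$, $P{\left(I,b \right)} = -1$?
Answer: $\frac{113399}{2100} \approx 54.0$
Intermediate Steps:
$m{\left(w \right)} = 1$ ($m{\left(w \right)} = \left(-1\right) \left(-1\right) = 1$)
$K = - \frac{1}{2100}$ ($K = \frac{1}{-1020 - 1080} = \frac{1}{-2100} = - \frac{1}{2100} \approx -0.00047619$)
$r{\left(46,1 \right)} + \left(K - m{\left(3 \right)}\right) = 55 - \frac{2101}{2100} = \frac{113399}{2100}$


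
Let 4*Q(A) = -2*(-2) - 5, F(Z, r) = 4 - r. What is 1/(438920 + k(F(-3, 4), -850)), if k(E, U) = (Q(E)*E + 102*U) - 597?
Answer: 1/351623 ≈ 2.8440e-6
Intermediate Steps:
Q(A) = -1/4 (Q(A) = (-2*(-2) - 5)/4 = (4 - 5)/4 = (1/4)*(-1) = -1/4)
k(E, U) = -597 + 102*U - E/4 (k(E, U) = (-E/4 + 102*U) - 597 = (102*U - E/4) - 597 = -597 + 102*U - E/4)
1/(438920 + k(F(-3, 4), -850)) = 1/(438920 + (-597 + 102*(-850) - (4 - 1*4)/4)) = 1/(438920 + (-597 - 86700 - (4 - 4)/4)) = 1/(438920 + (-597 - 86700 - 1/4*0)) = 1/(438920 + (-597 - 86700 + 0)) = 1/(438920 - 87297) = 1/351623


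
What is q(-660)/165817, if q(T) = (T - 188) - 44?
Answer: -892/165817 ≈ -0.0053794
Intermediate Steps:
q(T) = -232 + T (q(T) = (-188 + T) - 44 = -232 + T)
q(-660)/165817 = (-232 - 660)/165817 = -892*1/165817 = -892/165817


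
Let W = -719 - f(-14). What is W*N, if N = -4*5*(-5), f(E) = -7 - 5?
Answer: -70700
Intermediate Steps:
f(E) = -12
N = 100 (N = -20*(-5) = 100)
W = -707 (W = -719 - 1*(-12) = -719 + 12 = -707)
W*N = -707*100 = -70700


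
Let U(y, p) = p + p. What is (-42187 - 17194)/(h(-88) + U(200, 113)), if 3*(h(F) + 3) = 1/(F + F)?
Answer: -31353168/117743 ≈ -266.28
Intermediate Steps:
h(F) = -3 + 1/(6*F) (h(F) = -3 + 1/(3*(F + F)) = -3 + 1/(3*((2*F))) = -3 + (1/(2*F))/3 = -3 + 1/(6*F))
U(y, p) = 2*p
(-42187 - 17194)/(h(-88) + U(200, 113)) = (-42187 - 17194)/((-3 + (1/6)/(-88)) + 2*113) = -59381/((-3 + (1/6)*(-1/88)) + 226) = -59381/((-3 - 1/528) + 226) = -59381/(-1585/528 + 226) = -59381/117743/528 = -59381*528/117743 = -31353168/117743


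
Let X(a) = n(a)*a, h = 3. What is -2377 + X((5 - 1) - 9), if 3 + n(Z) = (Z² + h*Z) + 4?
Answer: -2432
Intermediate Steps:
n(Z) = 1 + Z² + 3*Z (n(Z) = -3 + ((Z² + 3*Z) + 4) = -3 + (4 + Z² + 3*Z) = 1 + Z² + 3*Z)
X(a) = a*(1 + a² + 3*a) (X(a) = (1 + a² + 3*a)*a = a*(1 + a² + 3*a))
-2377 + X((5 - 1) - 9) = -2377 + ((5 - 1) - 9)*(1 + ((5 - 1) - 9)² + 3*((5 - 1) - 9)) = -2377 + (4 - 9)*(1 + (4 - 9)² + 3*(4 - 9)) = -2377 - 5*(1 + (-5)² + 3*(-5)) = -2377 - 5*(1 + 25 - 15) = -2377 - 5*11 = -2377 - 55 = -2432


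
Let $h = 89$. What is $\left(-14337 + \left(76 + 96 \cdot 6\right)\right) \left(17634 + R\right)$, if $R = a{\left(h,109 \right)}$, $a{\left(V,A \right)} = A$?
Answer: $-242812955$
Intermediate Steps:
$R = 109$
$\left(-14337 + \left(76 + 96 \cdot 6\right)\right) \left(17634 + R\right) = \left(-14337 + \left(76 + 96 \cdot 6\right)\right) \left(17634 + 109\right) = \left(-14337 + \left(76 + 576\right)\right) 17743 = \left(-14337 + 652\right) 17743 = \left(-13685\right) 17743 = -242812955$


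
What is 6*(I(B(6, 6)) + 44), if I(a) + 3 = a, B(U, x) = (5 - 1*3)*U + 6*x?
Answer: 534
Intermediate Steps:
B(U, x) = 2*U + 6*x (B(U, x) = (5 - 3)*U + 6*x = 2*U + 6*x)
I(a) = -3 + a
6*(I(B(6, 6)) + 44) = 6*((-3 + (2*6 + 6*6)) + 44) = 6*((-3 + (12 + 36)) + 44) = 6*((-3 + 48) + 44) = 6*(45 + 44) = 6*89 = 534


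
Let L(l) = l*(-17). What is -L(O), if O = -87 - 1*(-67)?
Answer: -340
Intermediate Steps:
O = -20 (O = -87 + 67 = -20)
L(l) = -17*l
-L(O) = -(-17)*(-20) = -1*340 = -340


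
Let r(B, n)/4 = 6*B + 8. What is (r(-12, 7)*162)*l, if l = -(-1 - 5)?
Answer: -248832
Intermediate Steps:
r(B, n) = 32 + 24*B (r(B, n) = 4*(6*B + 8) = 4*(8 + 6*B) = 32 + 24*B)
l = 6 (l = -1*(-6) = 6)
(r(-12, 7)*162)*l = ((32 + 24*(-12))*162)*6 = ((32 - 288)*162)*6 = -256*162*6 = -41472*6 = -248832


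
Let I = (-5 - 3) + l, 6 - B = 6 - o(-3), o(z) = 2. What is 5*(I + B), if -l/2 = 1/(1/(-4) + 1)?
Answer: -130/3 ≈ -43.333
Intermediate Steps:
l = -8/3 (l = -2/(1/(-4) + 1) = -2/(-¼ + 1) = -2/¾ = -2*4/3 = -8/3 ≈ -2.6667)
B = 2 (B = 6 - (6 - 1*2) = 6 - (6 - 2) = 6 - 1*4 = 6 - 4 = 2)
I = -32/3 (I = (-5 - 3) - 8/3 = -8 - 8/3 = -32/3 ≈ -10.667)
5*(I + B) = 5*(-32/3 + 2) = 5*(-26/3) = -130/3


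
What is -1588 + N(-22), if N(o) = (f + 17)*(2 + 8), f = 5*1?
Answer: -1368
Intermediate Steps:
f = 5
N(o) = 220 (N(o) = (5 + 17)*(2 + 8) = 22*10 = 220)
-1588 + N(-22) = -1588 + 220 = -1368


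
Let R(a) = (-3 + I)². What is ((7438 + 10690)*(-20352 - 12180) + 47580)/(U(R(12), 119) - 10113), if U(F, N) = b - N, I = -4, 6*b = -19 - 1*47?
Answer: 589692516/10243 ≈ 57570.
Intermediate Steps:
b = -11 (b = (-19 - 1*47)/6 = (-19 - 47)/6 = (⅙)*(-66) = -11)
R(a) = 49 (R(a) = (-3 - 4)² = (-7)² = 49)
U(F, N) = -11 - N
((7438 + 10690)*(-20352 - 12180) + 47580)/(U(R(12), 119) - 10113) = ((7438 + 10690)*(-20352 - 12180) + 47580)/((-11 - 1*119) - 10113) = (18128*(-32532) + 47580)/((-11 - 119) - 10113) = (-589740096 + 47580)/(-130 - 10113) = -589692516/(-10243) = -589692516*(-1/10243) = 589692516/10243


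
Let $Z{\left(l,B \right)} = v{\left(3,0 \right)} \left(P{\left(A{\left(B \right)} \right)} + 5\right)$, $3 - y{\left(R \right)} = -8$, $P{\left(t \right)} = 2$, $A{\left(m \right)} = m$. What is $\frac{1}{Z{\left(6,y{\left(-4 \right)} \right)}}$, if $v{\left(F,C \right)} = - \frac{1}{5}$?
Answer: $- \frac{5}{7} \approx -0.71429$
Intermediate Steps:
$v{\left(F,C \right)} = - \frac{1}{5}$ ($v{\left(F,C \right)} = \left(-1\right) \frac{1}{5} = - \frac{1}{5}$)
$y{\left(R \right)} = 11$ ($y{\left(R \right)} = 3 - -8 = 3 + 8 = 11$)
$Z{\left(l,B \right)} = - \frac{7}{5}$ ($Z{\left(l,B \right)} = - \frac{2 + 5}{5} = \left(- \frac{1}{5}\right) 7 = - \frac{7}{5}$)
$\frac{1}{Z{\left(6,y{\left(-4 \right)} \right)}} = \frac{1}{- \frac{7}{5}} = - \frac{5}{7}$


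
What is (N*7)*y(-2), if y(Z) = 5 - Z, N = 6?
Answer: 294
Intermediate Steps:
(N*7)*y(-2) = (6*7)*(5 - 1*(-2)) = 42*(5 + 2) = 42*7 = 294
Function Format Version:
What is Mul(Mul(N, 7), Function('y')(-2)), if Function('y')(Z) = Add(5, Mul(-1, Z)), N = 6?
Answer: 294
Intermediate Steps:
Mul(Mul(N, 7), Function('y')(-2)) = Mul(Mul(6, 7), Add(5, Mul(-1, -2))) = Mul(42, Add(5, 2)) = Mul(42, 7) = 294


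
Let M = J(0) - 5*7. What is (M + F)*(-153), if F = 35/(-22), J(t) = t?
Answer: 123165/22 ≈ 5598.4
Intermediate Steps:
F = -35/22 (F = 35*(-1/22) = -35/22 ≈ -1.5909)
M = -35 (M = 0 - 5*7 = 0 - 35 = -35)
(M + F)*(-153) = (-35 - 35/22)*(-153) = -805/22*(-153) = 123165/22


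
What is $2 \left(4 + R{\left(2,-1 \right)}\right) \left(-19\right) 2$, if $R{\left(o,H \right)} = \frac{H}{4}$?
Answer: $-285$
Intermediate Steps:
$R{\left(o,H \right)} = \frac{H}{4}$ ($R{\left(o,H \right)} = H \frac{1}{4} = \frac{H}{4}$)
$2 \left(4 + R{\left(2,-1 \right)}\right) \left(-19\right) 2 = 2 \left(4 + \frac{1}{4} \left(-1\right)\right) \left(-19\right) 2 = 2 \left(4 - \frac{1}{4}\right) \left(-19\right) 2 = 2 \cdot \frac{15}{4} \left(-19\right) 2 = \frac{15}{2} \left(-19\right) 2 = \left(- \frac{285}{2}\right) 2 = -285$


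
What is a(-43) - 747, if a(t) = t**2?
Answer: 1102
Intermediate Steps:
a(-43) - 747 = (-43)**2 - 747 = 1849 - 747 = 1102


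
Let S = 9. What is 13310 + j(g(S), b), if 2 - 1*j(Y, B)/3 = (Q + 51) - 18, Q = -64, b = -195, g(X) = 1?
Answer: 13409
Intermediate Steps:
j(Y, B) = 99 (j(Y, B) = 6 - 3*((-64 + 51) - 18) = 6 - 3*(-13 - 18) = 6 - 3*(-31) = 6 + 93 = 99)
13310 + j(g(S), b) = 13310 + 99 = 13409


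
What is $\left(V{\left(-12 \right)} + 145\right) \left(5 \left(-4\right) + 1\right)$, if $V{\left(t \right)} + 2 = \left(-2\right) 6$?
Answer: $-2489$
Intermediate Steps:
$V{\left(t \right)} = -14$ ($V{\left(t \right)} = -2 - 12 = -14$)
$\left(V{\left(-12 \right)} + 145\right) \left(5 \left(-4\right) + 1\right) = \left(-14 + 145\right) \left(5 \left(-4\right) + 1\right) = 131 \left(-20 + 1\right) = 131 \left(-19\right) = -2489$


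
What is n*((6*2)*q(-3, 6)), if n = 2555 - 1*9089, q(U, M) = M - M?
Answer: 0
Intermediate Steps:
q(U, M) = 0
n = -6534 (n = 2555 - 9089 = -6534)
n*((6*2)*q(-3, 6)) = -6534*6*2*0 = -78408*0 = -6534*0 = 0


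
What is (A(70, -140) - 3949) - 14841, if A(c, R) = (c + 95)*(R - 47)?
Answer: -49645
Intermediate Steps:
A(c, R) = (-47 + R)*(95 + c) (A(c, R) = (95 + c)*(-47 + R) = (-47 + R)*(95 + c))
(A(70, -140) - 3949) - 14841 = ((-4465 - 47*70 + 95*(-140) - 140*70) - 3949) - 14841 = ((-4465 - 3290 - 13300 - 9800) - 3949) - 14841 = (-30855 - 3949) - 14841 = -34804 - 14841 = -49645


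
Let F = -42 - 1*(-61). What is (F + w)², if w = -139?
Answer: 14400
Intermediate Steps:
F = 19 (F = -42 + 61 = 19)
(F + w)² = (19 - 139)² = (-120)² = 14400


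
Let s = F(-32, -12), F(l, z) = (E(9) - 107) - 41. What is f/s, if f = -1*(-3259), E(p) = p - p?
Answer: -3259/148 ≈ -22.020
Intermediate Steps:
E(p) = 0
F(l, z) = -148 (F(l, z) = (0 - 107) - 41 = -107 - 41 = -148)
f = 3259
s = -148
f/s = 3259/(-148) = 3259*(-1/148) = -3259/148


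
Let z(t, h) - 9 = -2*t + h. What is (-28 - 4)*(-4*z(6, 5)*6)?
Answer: 1536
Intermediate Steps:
z(t, h) = 9 + h - 2*t (z(t, h) = 9 + (-2*t + h) = 9 + (h - 2*t) = 9 + h - 2*t)
(-28 - 4)*(-4*z(6, 5)*6) = (-28 - 4)*(-4*(9 + 5 - 2*6)*6) = -32*(-4*(9 + 5 - 12))*6 = -32*(-4*2)*6 = -(-256)*6 = -32*(-48) = 1536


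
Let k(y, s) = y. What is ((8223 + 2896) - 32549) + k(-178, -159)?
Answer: -21608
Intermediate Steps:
((8223 + 2896) - 32549) + k(-178, -159) = ((8223 + 2896) - 32549) - 178 = (11119 - 32549) - 178 = -21430 - 178 = -21608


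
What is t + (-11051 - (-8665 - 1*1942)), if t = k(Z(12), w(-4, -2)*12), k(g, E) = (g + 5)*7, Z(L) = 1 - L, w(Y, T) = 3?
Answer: -486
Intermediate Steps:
k(g, E) = 35 + 7*g (k(g, E) = (5 + g)*7 = 35 + 7*g)
t = -42 (t = 35 + 7*(1 - 1*12) = 35 + 7*(1 - 12) = 35 + 7*(-11) = 35 - 77 = -42)
t + (-11051 - (-8665 - 1*1942)) = -42 + (-11051 - (-8665 - 1*1942)) = -42 + (-11051 - (-8665 - 1942)) = -42 + (-11051 - 1*(-10607)) = -42 + (-11051 + 10607) = -42 - 444 = -486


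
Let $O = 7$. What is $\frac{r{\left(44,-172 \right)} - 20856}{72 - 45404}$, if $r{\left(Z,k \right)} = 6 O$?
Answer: $\frac{10407}{22666} \approx 0.45915$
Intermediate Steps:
$r{\left(Z,k \right)} = 42$ ($r{\left(Z,k \right)} = 6 \cdot 7 = 42$)
$\frac{r{\left(44,-172 \right)} - 20856}{72 - 45404} = \frac{42 - 20856}{72 - 45404} = - \frac{20814}{-45332} = \left(-20814\right) \left(- \frac{1}{45332}\right) = \frac{10407}{22666}$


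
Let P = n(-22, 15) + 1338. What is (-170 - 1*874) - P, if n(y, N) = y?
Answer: -2360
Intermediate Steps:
P = 1316 (P = -22 + 1338 = 1316)
(-170 - 1*874) - P = (-170 - 1*874) - 1*1316 = (-170 - 874) - 1316 = -1044 - 1316 = -2360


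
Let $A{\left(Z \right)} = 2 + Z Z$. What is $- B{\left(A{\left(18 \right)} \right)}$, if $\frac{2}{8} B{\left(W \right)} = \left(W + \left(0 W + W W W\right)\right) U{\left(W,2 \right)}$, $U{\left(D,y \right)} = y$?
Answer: $-277170416$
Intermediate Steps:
$A{\left(Z \right)} = 2 + Z^{2}$
$B{\left(W \right)} = 8 W + 8 W^{3}$ ($B{\left(W \right)} = 4 \left(W + \left(0 W + W W W\right)\right) 2 = 4 \left(W + \left(0 + W^{2} W\right)\right) 2 = 4 \left(W + \left(0 + W^{3}\right)\right) 2 = 4 \left(W + W^{3}\right) 2 = 4 \left(2 W + 2 W^{3}\right) = 8 W + 8 W^{3}$)
$- B{\left(A{\left(18 \right)} \right)} = - 8 \left(2 + 18^{2}\right) \left(1 + \left(2 + 18^{2}\right)^{2}\right) = - 8 \left(2 + 324\right) \left(1 + \left(2 + 324\right)^{2}\right) = - 8 \cdot 326 \left(1 + 326^{2}\right) = - 8 \cdot 326 \left(1 + 106276\right) = - 8 \cdot 326 \cdot 106277 = \left(-1\right) 277170416 = -277170416$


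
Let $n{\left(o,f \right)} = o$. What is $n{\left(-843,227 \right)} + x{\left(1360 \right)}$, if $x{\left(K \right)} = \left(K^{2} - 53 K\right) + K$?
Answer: $1778037$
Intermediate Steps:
$x{\left(K \right)} = K^{2} - 52 K$
$n{\left(-843,227 \right)} + x{\left(1360 \right)} = -843 + 1360 \left(-52 + 1360\right) = -843 + 1360 \cdot 1308 = -843 + 1778880 = 1778037$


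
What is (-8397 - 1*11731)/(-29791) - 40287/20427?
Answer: -263011787/202846919 ≈ -1.2966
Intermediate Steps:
(-8397 - 1*11731)/(-29791) - 40287/20427 = (-8397 - 11731)*(-1/29791) - 40287*1/20427 = -20128*(-1/29791) - 13429/6809 = 20128/29791 - 13429/6809 = -263011787/202846919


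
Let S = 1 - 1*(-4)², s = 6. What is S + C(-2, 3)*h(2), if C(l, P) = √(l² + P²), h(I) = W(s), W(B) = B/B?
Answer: -15 + √13 ≈ -11.394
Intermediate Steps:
W(B) = 1
h(I) = 1
C(l, P) = √(P² + l²)
S = -15 (S = 1 - 1*16 = 1 - 16 = -15)
S + C(-2, 3)*h(2) = -15 + √(3² + (-2)²)*1 = -15 + √(9 + 4)*1 = -15 + √13*1 = -15 + √13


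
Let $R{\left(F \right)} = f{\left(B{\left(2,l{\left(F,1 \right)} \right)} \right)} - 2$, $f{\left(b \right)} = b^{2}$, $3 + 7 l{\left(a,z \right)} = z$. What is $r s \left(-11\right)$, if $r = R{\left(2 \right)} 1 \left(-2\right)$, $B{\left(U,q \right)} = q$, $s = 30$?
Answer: $- \frac{62040}{49} \approx -1266.1$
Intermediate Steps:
$l{\left(a,z \right)} = - \frac{3}{7} + \frac{z}{7}$
$R{\left(F \right)} = - \frac{94}{49}$ ($R{\left(F \right)} = \left(- \frac{3}{7} + \frac{1}{7} \cdot 1\right)^{2} - 2 = \left(- \frac{3}{7} + \frac{1}{7}\right)^{2} - 2 = \left(- \frac{2}{7}\right)^{2} - 2 = \frac{4}{49} - 2 = - \frac{94}{49}$)
$r = \frac{188}{49}$ ($r = - \frac{94 \cdot 1 \left(-2\right)}{49} = \left(- \frac{94}{49}\right) \left(-2\right) = \frac{188}{49} \approx 3.8367$)
$r s \left(-11\right) = \frac{188}{49} \cdot 30 \left(-11\right) = \frac{5640}{49} \left(-11\right) = - \frac{62040}{49}$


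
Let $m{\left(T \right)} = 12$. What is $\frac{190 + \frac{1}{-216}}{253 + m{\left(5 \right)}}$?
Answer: $\frac{41039}{57240} \approx 0.71696$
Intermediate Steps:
$\frac{190 + \frac{1}{-216}}{253 + m{\left(5 \right)}} = \frac{190 + \frac{1}{-216}}{253 + 12} = \frac{190 - \frac{1}{216}}{265} = \frac{41039}{216} \cdot \frac{1}{265} = \frac{41039}{57240}$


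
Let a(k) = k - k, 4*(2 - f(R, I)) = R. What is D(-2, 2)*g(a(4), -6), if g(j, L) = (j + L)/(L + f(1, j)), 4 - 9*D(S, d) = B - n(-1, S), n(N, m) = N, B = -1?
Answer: 32/51 ≈ 0.62745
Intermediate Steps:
f(R, I) = 2 - R/4
a(k) = 0
D(S, d) = 4/9 (D(S, d) = 4/9 - (-1 - 1*(-1))/9 = 4/9 - (-1 + 1)/9 = 4/9 - ⅑*0 = 4/9 + 0 = 4/9)
g(j, L) = (L + j)/(7/4 + L) (g(j, L) = (j + L)/(L + (2 - ¼*1)) = (L + j)/(L + (2 - ¼)) = (L + j)/(L + 7/4) = (L + j)/(7/4 + L))
D(-2, 2)*g(a(4), -6) = 4*(4*(-6 + 0)/(7 + 4*(-6)))/9 = 4*(4*(-6)/(7 - 24))/9 = 4*(4*(-6)/(-17))/9 = 4*(4*(-1/17)*(-6))/9 = (4/9)*(24/17) = 32/51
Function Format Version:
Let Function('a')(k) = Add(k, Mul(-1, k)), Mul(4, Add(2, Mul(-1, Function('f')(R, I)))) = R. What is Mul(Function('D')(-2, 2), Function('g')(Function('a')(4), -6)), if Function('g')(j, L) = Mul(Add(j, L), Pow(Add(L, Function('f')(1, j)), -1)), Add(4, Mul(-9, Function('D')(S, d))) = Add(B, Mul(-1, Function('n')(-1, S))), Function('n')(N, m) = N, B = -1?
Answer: Rational(32, 51) ≈ 0.62745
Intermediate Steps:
Function('f')(R, I) = Add(2, Mul(Rational(-1, 4), R))
Function('a')(k) = 0
Function('D')(S, d) = Rational(4, 9) (Function('D')(S, d) = Add(Rational(4, 9), Mul(Rational(-1, 9), Add(-1, Mul(-1, -1)))) = Add(Rational(4, 9), Mul(Rational(-1, 9), Add(-1, 1))) = Add(Rational(4, 9), Mul(Rational(-1, 9), 0)) = Add(Rational(4, 9), 0) = Rational(4, 9))
Function('g')(j, L) = Mul(Pow(Add(Rational(7, 4), L), -1), Add(L, j)) (Function('g')(j, L) = Mul(Add(j, L), Pow(Add(L, Add(2, Mul(Rational(-1, 4), 1))), -1)) = Mul(Add(L, j), Pow(Add(L, Add(2, Rational(-1, 4))), -1)) = Mul(Add(L, j), Pow(Add(L, Rational(7, 4)), -1)) = Mul(Add(L, j), Pow(Add(Rational(7, 4), L), -1)) = Mul(Pow(Add(Rational(7, 4), L), -1), Add(L, j)))
Mul(Function('D')(-2, 2), Function('g')(Function('a')(4), -6)) = Mul(Rational(4, 9), Mul(4, Pow(Add(7, Mul(4, -6)), -1), Add(-6, 0))) = Mul(Rational(4, 9), Mul(4, Pow(Add(7, -24), -1), -6)) = Mul(Rational(4, 9), Mul(4, Pow(-17, -1), -6)) = Mul(Rational(4, 9), Mul(4, Rational(-1, 17), -6)) = Mul(Rational(4, 9), Rational(24, 17)) = Rational(32, 51)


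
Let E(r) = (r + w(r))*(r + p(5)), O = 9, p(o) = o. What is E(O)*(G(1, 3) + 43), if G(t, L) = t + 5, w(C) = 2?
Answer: 7546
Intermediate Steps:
G(t, L) = 5 + t
E(r) = (2 + r)*(5 + r) (E(r) = (r + 2)*(r + 5) = (2 + r)*(5 + r))
E(O)*(G(1, 3) + 43) = (10 + 9² + 7*9)*((5 + 1) + 43) = (10 + 81 + 63)*(6 + 43) = 154*49 = 7546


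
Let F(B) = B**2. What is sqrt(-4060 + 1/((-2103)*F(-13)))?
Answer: I*sqrt(3034528941363)/27339 ≈ 63.718*I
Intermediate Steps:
sqrt(-4060 + 1/((-2103)*F(-13))) = sqrt(-4060 + 1/((-2103)*((-13)**2))) = sqrt(-4060 - 1/2103/169) = sqrt(-4060 - 1/2103*1/169) = sqrt(-4060 - 1/355407) = sqrt(-1442952421/355407) = I*sqrt(3034528941363)/27339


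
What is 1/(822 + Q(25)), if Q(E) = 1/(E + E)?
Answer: 50/41101 ≈ 0.0012165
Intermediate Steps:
Q(E) = 1/(2*E)
1/(822 + Q(25)) = 1/(822 + (½)/25) = 1/(822 + (½)*(1/25)) = 1/(822 + 1/50) = 1/(41101/50) = 50/41101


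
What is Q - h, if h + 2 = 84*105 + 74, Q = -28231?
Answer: -37123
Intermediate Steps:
h = 8892 (h = -2 + (84*105 + 74) = -2 + (8820 + 74) = -2 + 8894 = 8892)
Q - h = -28231 - 1*8892 = -28231 - 8892 = -37123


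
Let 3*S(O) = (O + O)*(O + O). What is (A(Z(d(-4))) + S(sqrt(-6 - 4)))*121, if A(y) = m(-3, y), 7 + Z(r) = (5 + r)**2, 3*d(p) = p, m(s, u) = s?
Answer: -5929/3 ≈ -1976.3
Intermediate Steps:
S(O) = 4*O**2/3 (S(O) = ((O + O)*(O + O))/3 = ((2*O)*(2*O))/3 = (4*O**2)/3 = 4*O**2/3)
d(p) = p/3
Z(r) = -7 + (5 + r)**2
A(y) = -3
(A(Z(d(-4))) + S(sqrt(-6 - 4)))*121 = (-3 + 4*(sqrt(-6 - 4))**2/3)*121 = (-3 + 4*(sqrt(-10))**2/3)*121 = (-3 + 4*(I*sqrt(10))**2/3)*121 = (-3 + (4/3)*(-10))*121 = (-3 - 40/3)*121 = -49/3*121 = -5929/3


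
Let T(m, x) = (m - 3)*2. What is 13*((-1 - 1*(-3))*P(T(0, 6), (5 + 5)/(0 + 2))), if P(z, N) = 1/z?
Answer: -13/3 ≈ -4.3333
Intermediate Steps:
T(m, x) = -6 + 2*m (T(m, x) = (-3 + m)*2 = -6 + 2*m)
13*((-1 - 1*(-3))*P(T(0, 6), (5 + 5)/(0 + 2))) = 13*((-1 - 1*(-3))/(-6 + 2*0)) = 13*((-1 + 3)/(-6 + 0)) = 13*(2/(-6)) = 13*(2*(-⅙)) = 13*(-⅓) = -13/3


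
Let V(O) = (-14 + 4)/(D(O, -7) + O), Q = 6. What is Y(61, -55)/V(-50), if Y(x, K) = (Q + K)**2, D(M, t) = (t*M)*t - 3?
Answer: 6009703/10 ≈ 6.0097e+5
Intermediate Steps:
D(M, t) = -3 + M*t**2 (D(M, t) = (M*t)*t - 3 = M*t**2 - 3 = -3 + M*t**2)
Y(x, K) = (6 + K)**2
V(O) = -10/(-3 + 50*O) (V(O) = (-14 + 4)/((-3 + O*(-7)**2) + O) = -10/((-3 + O*49) + O) = -10/((-3 + 49*O) + O) = -10/(-3 + 50*O))
Y(61, -55)/V(-50) = (6 - 55)**2/((-10/(-3 + 50*(-50)))) = (-49)**2/((-10/(-3 - 2500))) = 2401/((-10/(-2503))) = 2401/((-10*(-1/2503))) = 2401/(10/2503) = 2401*(2503/10) = 6009703/10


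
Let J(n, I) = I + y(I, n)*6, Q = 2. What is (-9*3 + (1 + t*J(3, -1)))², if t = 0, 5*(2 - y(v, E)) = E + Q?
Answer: 676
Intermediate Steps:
y(v, E) = 8/5 - E/5 (y(v, E) = 2 - (E + 2)/5 = 2 - (2 + E)/5 = 2 + (-⅖ - E/5) = 8/5 - E/5)
J(n, I) = 48/5 + I - 6*n/5 (J(n, I) = I + (8/5 - n/5)*6 = I + (48/5 - 6*n/5) = 48/5 + I - 6*n/5)
(-9*3 + (1 + t*J(3, -1)))² = (-9*3 + (1 + 0*(48/5 - 1 - 6/5*3)))² = (-27 + (1 + 0*(48/5 - 1 - 18/5)))² = (-27 + (1 + 0*5))² = (-27 + (1 + 0))² = (-27 + 1)² = (-26)² = 676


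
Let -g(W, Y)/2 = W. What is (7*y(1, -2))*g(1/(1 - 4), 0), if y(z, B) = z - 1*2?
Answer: -14/3 ≈ -4.6667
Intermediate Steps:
g(W, Y) = -2*W
y(z, B) = -2 + z (y(z, B) = z - 2 = -2 + z)
(7*y(1, -2))*g(1/(1 - 4), 0) = (7*(-2 + 1))*(-2/(1 - 4)) = (7*(-1))*(-2/(-3)) = -(-14)*(-1)/3 = -7*2/3 = -14/3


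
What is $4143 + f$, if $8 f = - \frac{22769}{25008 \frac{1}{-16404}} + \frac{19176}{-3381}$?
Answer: $\frac{112909057585}{18789344} \approx 6009.2$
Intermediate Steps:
$f = \frac{35064805393}{18789344}$ ($f = \frac{- \frac{22769}{25008 \frac{1}{-16404}} + \frac{19176}{-3381}}{8} = \frac{- \frac{22769}{25008 \left(- \frac{1}{16404}\right)} + 19176 \left(- \frac{1}{3381}\right)}{8} = \frac{- \frac{22769}{- \frac{2084}{1367}} - \frac{6392}{1127}}{8} = \frac{\left(-22769\right) \left(- \frac{1367}{2084}\right) - \frac{6392}{1127}}{8} = \frac{\frac{31125223}{2084} - \frac{6392}{1127}}{8} = \frac{1}{8} \cdot \frac{35064805393}{2348668} = \frac{35064805393}{18789344} \approx 1866.2$)
$4143 + f = 4143 + \frac{35064805393}{18789344} = \frac{112909057585}{18789344}$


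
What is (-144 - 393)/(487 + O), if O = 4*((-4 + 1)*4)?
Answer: -537/439 ≈ -1.2232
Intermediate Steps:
O = -48 (O = 4*(-3*4) = 4*(-12) = -48)
(-144 - 393)/(487 + O) = (-144 - 393)/(487 - 48) = -537/439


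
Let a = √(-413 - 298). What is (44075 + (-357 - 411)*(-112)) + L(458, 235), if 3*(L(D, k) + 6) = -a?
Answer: 130085 - I*√79 ≈ 1.3009e+5 - 8.8882*I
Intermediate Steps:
a = 3*I*√79 (a = √(-711) = 3*I*√79 ≈ 26.665*I)
L(D, k) = -6 - I*√79 (L(D, k) = -6 + (-3*I*√79)/3 = -6 - I*√79)
(44075 + (-357 - 411)*(-112)) + L(458, 235) = (44075 + (-357 - 411)*(-112)) + (-6 - I*√79) = (44075 - 768*(-112)) + (-6 - I*√79) = (44075 + 86016) + (-6 - I*√79) = 130091 + (-6 - I*√79) = 130085 - I*√79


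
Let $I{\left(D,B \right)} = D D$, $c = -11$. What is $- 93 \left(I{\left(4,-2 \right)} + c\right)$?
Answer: $-465$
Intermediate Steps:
$I{\left(D,B \right)} = D^{2}$
$- 93 \left(I{\left(4,-2 \right)} + c\right) = - 93 \left(4^{2} - 11\right) = - 93 \left(16 - 11\right) = \left(-93\right) 5 = -465$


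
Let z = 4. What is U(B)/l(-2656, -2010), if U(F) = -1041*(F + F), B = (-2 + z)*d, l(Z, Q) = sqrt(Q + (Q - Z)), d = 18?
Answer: 37476*I*sqrt(341)/341 ≈ 2029.4*I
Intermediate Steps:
l(Z, Q) = sqrt(-Z + 2*Q)
B = 36 (B = (-2 + 4)*18 = 2*18 = 36)
U(F) = -2082*F
U(B)/l(-2656, -2010) = (-2082*36)/(sqrt(-1*(-2656) + 2*(-2010))) = -74952/sqrt(2656 - 4020) = -74952*(-I*sqrt(341)/682) = -(-37476)*I*sqrt(341)/341 = 37476*I*sqrt(341)/341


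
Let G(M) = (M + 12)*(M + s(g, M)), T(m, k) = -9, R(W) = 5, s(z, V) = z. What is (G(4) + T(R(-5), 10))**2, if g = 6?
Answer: 22801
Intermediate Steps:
G(M) = (6 + M)*(12 + M) (G(M) = (M + 12)*(M + 6) = (12 + M)*(6 + M) = (6 + M)*(12 + M))
(G(4) + T(R(-5), 10))**2 = ((72 + 4**2 + 18*4) - 9)**2 = ((72 + 16 + 72) - 9)**2 = (160 - 9)**2 = 151**2 = 22801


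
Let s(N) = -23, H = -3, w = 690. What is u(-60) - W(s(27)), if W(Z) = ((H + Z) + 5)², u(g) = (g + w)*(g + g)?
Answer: -76041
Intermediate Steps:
u(g) = 2*g*(690 + g) (u(g) = (g + 690)*(g + g) = (690 + g)*(2*g) = 2*g*(690 + g))
W(Z) = (2 + Z)² (W(Z) = ((-3 + Z) + 5)² = (2 + Z)²)
u(-60) - W(s(27)) = 2*(-60)*(690 - 60) - (2 - 23)² = 2*(-60)*630 - 1*(-21)² = -75600 - 1*441 = -75600 - 441 = -76041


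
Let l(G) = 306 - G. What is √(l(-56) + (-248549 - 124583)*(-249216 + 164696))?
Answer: √31537117002 ≈ 1.7759e+5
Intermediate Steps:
√(l(-56) + (-248549 - 124583)*(-249216 + 164696)) = √((306 - 1*(-56)) + (-248549 - 124583)*(-249216 + 164696)) = √((306 + 56) - 373132*(-84520)) = √(362 + 31537116640) = √31537117002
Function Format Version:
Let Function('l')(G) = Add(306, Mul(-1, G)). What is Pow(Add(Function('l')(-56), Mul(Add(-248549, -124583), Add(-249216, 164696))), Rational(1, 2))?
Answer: Pow(31537117002, Rational(1, 2)) ≈ 1.7759e+5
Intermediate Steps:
Pow(Add(Function('l')(-56), Mul(Add(-248549, -124583), Add(-249216, 164696))), Rational(1, 2)) = Pow(Add(Add(306, Mul(-1, -56)), Mul(Add(-248549, -124583), Add(-249216, 164696))), Rational(1, 2)) = Pow(Add(Add(306, 56), Mul(-373132, -84520)), Rational(1, 2)) = Pow(Add(362, 31537116640), Rational(1, 2)) = Pow(31537117002, Rational(1, 2))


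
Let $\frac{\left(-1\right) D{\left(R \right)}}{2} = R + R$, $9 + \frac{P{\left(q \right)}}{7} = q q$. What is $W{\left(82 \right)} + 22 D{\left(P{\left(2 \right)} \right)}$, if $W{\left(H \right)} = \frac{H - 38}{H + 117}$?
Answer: $\frac{612964}{199} \approx 3080.2$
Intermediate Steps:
$P{\left(q \right)} = -63 + 7 q^{2}$ ($P{\left(q \right)} = -63 + 7 q q = -63 + 7 q^{2}$)
$W{\left(H \right)} = \frac{-38 + H}{117 + H}$
$D{\left(R \right)} = - 4 R$ ($D{\left(R \right)} = - 2 \left(R + R\right) = - 2 \cdot 2 R = - 4 R$)
$W{\left(82 \right)} + 22 D{\left(P{\left(2 \right)} \right)} = \frac{-38 + 82}{117 + 82} + 22 \left(- 4 \left(-63 + 7 \cdot 2^{2}\right)\right) = \frac{1}{199} \cdot 44 + 22 \left(- 4 \left(-63 + 7 \cdot 4\right)\right) = \frac{1}{199} \cdot 44 + 22 \left(- 4 \left(-63 + 28\right)\right) = \frac{44}{199} + 22 \left(\left(-4\right) \left(-35\right)\right) = \frac{44}{199} + 22 \cdot 140 = \frac{44}{199} + 3080 = \frac{612964}{199}$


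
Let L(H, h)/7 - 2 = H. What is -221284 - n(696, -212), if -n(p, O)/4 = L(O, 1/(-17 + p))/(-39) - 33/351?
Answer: -25872632/117 ≈ -2.2113e+5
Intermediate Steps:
L(H, h) = 14 + 7*H
n(p, O) = 212/117 + 28*O/39 (n(p, O) = -4*((14 + 7*O)/(-39) - 33/351) = -4*((14 + 7*O)*(-1/39) - 33*1/351) = -4*((-14/39 - 7*O/39) - 11/117) = -4*(-53/117 - 7*O/39) = 212/117 + 28*O/39)
-221284 - n(696, -212) = -221284 - (212/117 + (28/39)*(-212)) = -221284 - (212/117 - 5936/39) = -221284 - 1*(-17596/117) = -221284 + 17596/117 = -25872632/117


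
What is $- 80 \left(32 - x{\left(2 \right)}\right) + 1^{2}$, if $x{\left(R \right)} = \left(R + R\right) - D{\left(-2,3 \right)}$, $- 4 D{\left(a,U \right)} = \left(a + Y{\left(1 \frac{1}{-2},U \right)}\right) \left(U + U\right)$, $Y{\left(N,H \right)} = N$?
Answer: $-2539$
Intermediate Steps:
$D{\left(a,U \right)} = - \frac{U \left(- \frac{1}{2} + a\right)}{2}$ ($D{\left(a,U \right)} = - \frac{\left(a + 1 \frac{1}{-2}\right) \left(U + U\right)}{4} = - \frac{\left(a + 1 \left(- \frac{1}{2}\right)\right) 2 U}{4} = - \frac{\left(a - \frac{1}{2}\right) 2 U}{4} = - \frac{\left(- \frac{1}{2} + a\right) 2 U}{4} = - \frac{2 U \left(- \frac{1}{2} + a\right)}{4} = - \frac{U \left(- \frac{1}{2} + a\right)}{2}$)
$x{\left(R \right)} = - \frac{15}{4} + 2 R$ ($x{\left(R \right)} = \left(R + R\right) - \frac{1}{4} \cdot 3 \left(1 - -4\right) = 2 R - \frac{1}{4} \cdot 3 \left(1 + 4\right) = 2 R - \frac{1}{4} \cdot 3 \cdot 5 = 2 R - \frac{15}{4} = - \frac{15}{4} + 2 R$)
$- 80 \left(32 - x{\left(2 \right)}\right) + 1^{2} = - 80 \left(32 - \left(- \frac{15}{4} + 2 \cdot 2\right)\right) + 1^{2} = - 80 \left(32 - \left(- \frac{15}{4} + 4\right)\right) + 1 = - 80 \left(32 - \frac{1}{4}\right) + 1 = \left(-80\right) \frac{127}{4} + 1 = -2540 + 1 = -2539$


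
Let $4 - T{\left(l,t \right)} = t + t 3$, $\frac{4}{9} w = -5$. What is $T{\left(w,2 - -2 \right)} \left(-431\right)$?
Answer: $5172$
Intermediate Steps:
$w = - \frac{45}{4}$ ($w = \frac{9}{4} \left(-5\right) = - \frac{45}{4} \approx -11.25$)
$T{\left(l,t \right)} = 4 - 4 t$ ($T{\left(l,t \right)} = 4 - \left(t + t 3\right) = 4 - \left(t + 3 t\right) = 4 - 4 t$)
$T{\left(w,2 - -2 \right)} \left(-431\right) = \left(4 - 4 \left(2 - -2\right)\right) \left(-431\right) = \left(4 - 4 \left(2 + 2\right)\right) \left(-431\right) = \left(4 - 16\right) \left(-431\right) = \left(-12\right) \left(-431\right) = 5172$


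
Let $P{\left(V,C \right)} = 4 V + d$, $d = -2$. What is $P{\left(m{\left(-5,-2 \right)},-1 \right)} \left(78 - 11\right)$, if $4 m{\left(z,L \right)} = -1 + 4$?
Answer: $67$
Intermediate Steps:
$m{\left(z,L \right)} = \frac{3}{4}$ ($m{\left(z,L \right)} = \frac{-1 + 4}{4} = \frac{1}{4} \cdot 3 = \frac{3}{4}$)
$P{\left(V,C \right)} = -2 + 4 V$ ($P{\left(V,C \right)} = 4 V - 2 = -2 + 4 V$)
$P{\left(m{\left(-5,-2 \right)},-1 \right)} \left(78 - 11\right) = \left(-2 + 4 \cdot \frac{3}{4}\right) \left(78 - 11\right) = \left(-2 + 3\right) 67 = 1 \cdot 67 = 67$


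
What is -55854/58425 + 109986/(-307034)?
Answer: -3929168181/2989743575 ≈ -1.3142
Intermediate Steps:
-55854/58425 + 109986/(-307034) = -55854*1/58425 + 109986*(-1/307034) = -18618/19475 - 54993/153517 = -3929168181/2989743575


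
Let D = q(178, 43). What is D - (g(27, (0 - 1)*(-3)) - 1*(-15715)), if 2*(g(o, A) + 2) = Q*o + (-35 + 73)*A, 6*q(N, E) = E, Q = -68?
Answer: -89069/6 ≈ -14845.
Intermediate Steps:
q(N, E) = E/6
D = 43/6 (D = (1/6)*43 = 43/6 ≈ 7.1667)
g(o, A) = -2 - 34*o + 19*A (g(o, A) = -2 + (-68*o + (-35 + 73)*A)/2 = -2 + (-68*o + 38*A)/2 = -2 + (-34*o + 19*A) = -2 - 34*o + 19*A)
D - (g(27, (0 - 1)*(-3)) - 1*(-15715)) = 43/6 - ((-2 - 34*27 + 19*((0 - 1)*(-3))) - 1*(-15715)) = 43/6 - ((-2 - 918 + 19*(-1*(-3))) + 15715) = 43/6 - ((-2 - 918 + 19*3) + 15715) = 43/6 - ((-2 - 918 + 57) + 15715) = 43/6 - (-863 + 15715) = 43/6 - 1*14852 = 43/6 - 14852 = -89069/6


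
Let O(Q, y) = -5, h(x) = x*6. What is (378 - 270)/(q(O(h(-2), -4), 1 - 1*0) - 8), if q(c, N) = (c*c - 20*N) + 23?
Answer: 27/5 ≈ 5.4000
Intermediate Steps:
h(x) = 6*x
q(c, N) = 23 + c**2 - 20*N (q(c, N) = (c**2 - 20*N) + 23 = 23 + c**2 - 20*N)
(378 - 270)/(q(O(h(-2), -4), 1 - 1*0) - 8) = (378 - 270)/((23 + (-5)**2 - 20*(1 - 1*0)) - 8) = 108/((23 + 25 - 20*(1 + 0)) - 8) = 108/((23 + 25 - 20*1) - 8) = 108/((23 + 25 - 20) - 8) = 108/(28 - 8) = 108/20 = 108*(1/20) = 27/5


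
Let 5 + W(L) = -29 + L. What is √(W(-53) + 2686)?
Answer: √2599 ≈ 50.980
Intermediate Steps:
W(L) = -34 + L (W(L) = -5 + (-29 + L) = -34 + L)
√(W(-53) + 2686) = √((-34 - 53) + 2686) = √(-87 + 2686) = √2599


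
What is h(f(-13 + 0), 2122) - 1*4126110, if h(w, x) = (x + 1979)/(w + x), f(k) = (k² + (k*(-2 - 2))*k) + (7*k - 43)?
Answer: -6110764809/1481 ≈ -4.1261e+6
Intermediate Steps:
f(k) = -43 - 3*k² + 7*k (f(k) = (k² + (k*(-4))*k) + (-43 + 7*k) = (k² + (-4*k)*k) + (-43 + 7*k) = (k² - 4*k²) + (-43 + 7*k) = -3*k² + (-43 + 7*k) = -43 - 3*k² + 7*k)
h(w, x) = (1979 + x)/(w + x)
h(f(-13 + 0), 2122) - 1*4126110 = (1979 + 2122)/((-43 - 3*(-13 + 0)² + 7*(-13 + 0)) + 2122) - 1*4126110 = 4101/((-43 - 3*(-13)² + 7*(-13)) + 2122) - 4126110 = 4101/((-43 - 3*169 - 91) + 2122) - 4126110 = 4101/((-43 - 507 - 91) + 2122) - 4126110 = 4101/(-641 + 2122) - 4126110 = 4101/1481 - 4126110 = -6110764809/1481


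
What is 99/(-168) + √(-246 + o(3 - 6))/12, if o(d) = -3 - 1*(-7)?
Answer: -33/56 + 11*I*√2/12 ≈ -0.58929 + 1.2964*I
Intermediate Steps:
o(d) = 4 (o(d) = -3 + 7 = 4)
99/(-168) + √(-246 + o(3 - 6))/12 = 99/(-168) + √(-246 + 4)/12 = 99*(-1/168) + √(-242)*(1/12) = -33/56 + (11*I*√2)*(1/12) = -33/56 + 11*I*√2/12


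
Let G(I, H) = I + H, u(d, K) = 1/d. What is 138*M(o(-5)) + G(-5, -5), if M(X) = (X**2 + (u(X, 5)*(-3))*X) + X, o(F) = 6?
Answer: 5372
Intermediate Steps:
G(I, H) = H + I
M(X) = -3 + X + X**2 (M(X) = (X**2 + (-3/X)*X) + X = (X**2 - 3) + X = (-3 + X**2) + X = -3 + X + X**2)
138*M(o(-5)) + G(-5, -5) = 138*(-3 + 6*(1 + 6)) + (-5 - 5) = 138*(-3 + 6*7) - 10 = 138*(-3 + 42) - 10 = 138*39 - 10 = 5382 - 10 = 5372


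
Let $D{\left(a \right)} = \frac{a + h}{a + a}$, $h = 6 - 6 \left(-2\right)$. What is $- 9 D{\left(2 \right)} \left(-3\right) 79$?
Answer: $10665$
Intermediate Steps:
$h = 18$ ($h = 6 - -12 = 6 + 12 = 18$)
$D{\left(a \right)} = \frac{18 + a}{2 a}$ ($D{\left(a \right)} = \frac{a + 18}{a + a} = \frac{18 + a}{2 a}$)
$- 9 D{\left(2 \right)} \left(-3\right) 79 = - 9 \frac{18 + 2}{2 \cdot 2} \left(-3\right) 79 = - 9 \cdot \frac{1}{2} \cdot \frac{1}{2} \cdot 20 \left(-3\right) 79 = \left(-9\right) 5 \left(-3\right) 79 = \left(-45\right) \left(-3\right) 79 = 135 \cdot 79 = 10665$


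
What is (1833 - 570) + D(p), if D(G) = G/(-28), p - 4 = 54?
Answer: 17653/14 ≈ 1260.9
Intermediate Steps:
p = 58 (p = 4 + 54 = 58)
D(G) = -G/28 (D(G) = G*(-1/28) = -G/28)
(1833 - 570) + D(p) = (1833 - 570) - 1/28*58 = 1263 - 29/14 = 17653/14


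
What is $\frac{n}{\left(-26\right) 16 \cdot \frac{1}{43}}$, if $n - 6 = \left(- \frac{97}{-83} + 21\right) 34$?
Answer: $- \frac{1355747}{17264} \approx -78.53$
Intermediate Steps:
$n = \frac{63058}{83}$ ($n = 6 + \left(- \frac{97}{-83} + 21\right) 34 = 6 + \left(\left(-97\right) \left(- \frac{1}{83}\right) + 21\right) 34 = 6 + \left(\frac{97}{83} + 21\right) 34 = 6 + \frac{1840}{83} \cdot 34 = 6 + \frac{62560}{83} = \frac{63058}{83} \approx 759.74$)
$\frac{n}{\left(-26\right) 16 \cdot \frac{1}{43}} = \frac{63058}{83 \frac{\left(-26\right) 16}{43}} = \frac{63058}{83 \left(\left(-416\right) \frac{1}{43}\right)} = \frac{63058}{83 \left(- \frac{416}{43}\right)} = \frac{63058}{83} \left(- \frac{43}{416}\right) = - \frac{1355747}{17264}$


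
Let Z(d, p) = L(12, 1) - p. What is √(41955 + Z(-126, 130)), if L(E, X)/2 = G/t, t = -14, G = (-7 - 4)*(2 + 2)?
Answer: √2049733/7 ≈ 204.53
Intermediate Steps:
G = -44 (G = -11*4 = -44)
L(E, X) = 44/7 (L(E, X) = 2*(-44/(-14)) = 2*(-44*(-1/14)) = 2*(22/7) = 44/7)
Z(d, p) = 44/7 - p
√(41955 + Z(-126, 130)) = √(41955 + (44/7 - 1*130)) = √(41955 + (44/7 - 130)) = √(41955 - 866/7) = √(292819/7) = √2049733/7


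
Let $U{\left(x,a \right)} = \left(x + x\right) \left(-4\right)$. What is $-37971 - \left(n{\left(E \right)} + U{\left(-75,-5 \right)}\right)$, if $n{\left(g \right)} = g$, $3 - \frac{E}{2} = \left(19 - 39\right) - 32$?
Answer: $-38681$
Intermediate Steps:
$U{\left(x,a \right)} = - 8 x$ ($U{\left(x,a \right)} = 2 x \left(-4\right) = - 8 x$)
$E = 110$ ($E = 6 - 2 \left(\left(19 - 39\right) - 32\right) = 6 - 2 \left(-20 - 32\right) = 6 - -104 = 6 + 104 = 110$)
$-37971 - \left(n{\left(E \right)} + U{\left(-75,-5 \right)}\right) = -37971 - \left(110 - -600\right) = -37971 - \left(110 + 600\right) = -37971 - 710 = -38681$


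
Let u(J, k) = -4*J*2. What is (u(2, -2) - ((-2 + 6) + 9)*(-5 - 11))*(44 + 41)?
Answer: 16320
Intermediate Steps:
u(J, k) = -8*J
(u(2, -2) - ((-2 + 6) + 9)*(-5 - 11))*(44 + 41) = (-8*2 - ((-2 + 6) + 9)*(-5 - 11))*(44 + 41) = (-16 - (4 + 9)*(-16))*85 = (-16 - 13*(-16))*85 = (-16 - 1*(-208))*85 = (-16 + 208)*85 = 192*85 = 16320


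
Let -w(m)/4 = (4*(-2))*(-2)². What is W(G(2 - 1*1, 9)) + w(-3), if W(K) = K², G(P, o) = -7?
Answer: 177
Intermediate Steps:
w(m) = 128 (w(m) = -4*4*(-2)*(-2)² = -(-32)*4 = -4*(-32) = 128)
W(G(2 - 1*1, 9)) + w(-3) = (-7)² + 128 = 49 + 128 = 177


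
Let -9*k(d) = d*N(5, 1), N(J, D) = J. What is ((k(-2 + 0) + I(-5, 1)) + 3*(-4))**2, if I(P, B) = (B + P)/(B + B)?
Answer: 13456/81 ≈ 166.12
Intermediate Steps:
k(d) = -5*d/9 (k(d) = -d*5/9 = -5*d/9)
I(P, B) = (B + P)/(2*B) (I(P, B) = (B + P)/((2*B)) = (B + P)*(1/(2*B)) = (B + P)/(2*B))
((k(-2 + 0) + I(-5, 1)) + 3*(-4))**2 = ((-5*(-2 + 0)/9 + (1/2)*(1 - 5)/1) + 3*(-4))**2 = ((-5/9*(-2) + (1/2)*1*(-4)) - 12)**2 = ((10/9 - 2) - 12)**2 = (-8/9 - 12)**2 = (-116/9)**2 = 13456/81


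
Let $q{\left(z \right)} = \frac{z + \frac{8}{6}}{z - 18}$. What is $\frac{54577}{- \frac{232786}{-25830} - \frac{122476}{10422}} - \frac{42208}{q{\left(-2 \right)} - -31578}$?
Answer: $- \frac{386650079276322165}{19406264280203} \approx -19924.0$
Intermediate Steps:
$q{\left(z \right)} = \frac{\frac{4}{3} + z}{-18 + z}$ ($q{\left(z \right)} = \frac{z + 8 \cdot \frac{1}{6}}{-18 + z} = \frac{z + \frac{4}{3}}{-18 + z} = \frac{\frac{4}{3} + z}{-18 + z}$)
$\frac{54577}{- \frac{232786}{-25830} - \frac{122476}{10422}} - \frac{42208}{q{\left(-2 \right)} - -31578} = \frac{54577}{- \frac{232786}{-25830} - \frac{122476}{10422}} - \frac{42208}{\frac{\frac{4}{3} - 2}{-18 - 2} - -31578} = \frac{54577}{\left(-232786\right) \left(- \frac{1}{25830}\right) - \frac{61238}{5211}} - \frac{42208}{\frac{1}{-20} \left(- \frac{2}{3}\right) + 31578} = \frac{54577}{\frac{116393}{12915} - \frac{61238}{5211}} - \frac{42208}{\left(- \frac{1}{20}\right) \left(- \frac{2}{3}\right) + 31578} = \frac{54577}{- \frac{20484983}{7477785}} - \frac{42208}{\frac{1}{30} + 31578} = 54577 \left(- \frac{7477785}{20484983}\right) - \frac{42208}{\frac{947341}{30}} = - \frac{408115071945}{20484983} - \frac{1266240}{947341} = - \frac{386650079276322165}{19406264280203}$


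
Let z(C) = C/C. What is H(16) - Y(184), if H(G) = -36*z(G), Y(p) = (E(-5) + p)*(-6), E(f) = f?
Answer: 1038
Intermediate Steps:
z(C) = 1
Y(p) = 30 - 6*p (Y(p) = (-5 + p)*(-6) = 30 - 6*p)
H(G) = -36 (H(G) = -36*1 = -36)
H(16) - Y(184) = -36 - (30 - 6*184) = -36 - (30 - 1104) = -36 - 1*(-1074) = -36 + 1074 = 1038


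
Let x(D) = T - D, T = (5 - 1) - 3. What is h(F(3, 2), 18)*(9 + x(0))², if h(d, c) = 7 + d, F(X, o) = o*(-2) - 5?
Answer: -200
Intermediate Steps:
F(X, o) = -5 - 2*o (F(X, o) = -2*o - 5 = -5 - 2*o)
T = 1 (T = 4 - 3 = 1)
x(D) = 1 - D
h(F(3, 2), 18)*(9 + x(0))² = (7 + (-5 - 2*2))*(9 + (1 - 1*0))² = (7 + (-5 - 4))*(9 + (1 + 0))² = (7 - 9)*(9 + 1)² = -2*10² = -2*100 = -200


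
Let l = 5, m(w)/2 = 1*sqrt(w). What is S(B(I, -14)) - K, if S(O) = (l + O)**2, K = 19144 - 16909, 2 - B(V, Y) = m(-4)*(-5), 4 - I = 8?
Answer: -2586 + 280*I ≈ -2586.0 + 280.0*I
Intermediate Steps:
m(w) = 2*sqrt(w) (m(w) = 2*(1*sqrt(w)) = 2*sqrt(w))
I = -4 (I = 4 - 1*8 = 4 - 8 = -4)
B(V, Y) = 2 + 20*I (B(V, Y) = 2 - 2*sqrt(-4)*(-5) = 2 - 2*(2*I)*(-5) = 2 - 4*I*(-5) = 2 - (-20)*I = 2 + 20*I)
K = 2235
S(O) = (5 + O)**2
S(B(I, -14)) - K = (5 + (2 + 20*I))**2 - 1*2235 = (7 + 20*I)**2 - 2235 = -2235 + (7 + 20*I)**2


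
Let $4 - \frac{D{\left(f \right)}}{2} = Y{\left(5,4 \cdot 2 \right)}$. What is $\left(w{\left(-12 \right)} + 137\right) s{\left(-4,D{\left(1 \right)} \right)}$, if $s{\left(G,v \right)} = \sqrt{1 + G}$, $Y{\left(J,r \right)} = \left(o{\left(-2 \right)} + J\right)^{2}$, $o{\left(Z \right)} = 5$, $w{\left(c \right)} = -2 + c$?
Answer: $123 i \sqrt{3} \approx 213.04 i$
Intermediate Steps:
$Y{\left(J,r \right)} = \left(5 + J\right)^{2}$
$D{\left(f \right)} = -192$ ($D{\left(f \right)} = 8 - 2 \left(5 + 5\right)^{2} = 8 - 2 \cdot 10^{2} = 8 - 200 = -192$)
$\left(w{\left(-12 \right)} + 137\right) s{\left(-4,D{\left(1 \right)} \right)} = \left(\left(-2 - 12\right) + 137\right) \sqrt{1 - 4} = \left(-14 + 137\right) \sqrt{-3} = 123 i \sqrt{3}$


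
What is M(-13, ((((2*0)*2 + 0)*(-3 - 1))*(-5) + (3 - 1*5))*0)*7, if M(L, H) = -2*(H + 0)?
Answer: 0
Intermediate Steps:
M(L, H) = -2*H
M(-13, ((((2*0)*2 + 0)*(-3 - 1))*(-5) + (3 - 1*5))*0)*7 = -2*((((2*0)*2 + 0)*(-3 - 1))*(-5) + (3 - 1*5))*0*7 = -2*(((0*2 + 0)*(-4))*(-5) + (3 - 5))*0*7 = -2*(((0 + 0)*(-4))*(-5) - 2)*0*7 = -2*((0*(-4))*(-5) - 2)*0*7 = -2*(0*(-5) - 2)*0*7 = -2*(0 - 2)*0*7 = -(-4)*0*7 = -2*0*7 = 0*7 = 0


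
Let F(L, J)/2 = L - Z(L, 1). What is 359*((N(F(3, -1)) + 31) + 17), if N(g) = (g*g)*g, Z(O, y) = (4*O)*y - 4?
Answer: -341768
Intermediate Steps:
Z(O, y) = -4 + 4*O*y (Z(O, y) = 4*O*y - 4 = -4 + 4*O*y)
F(L, J) = 8 - 6*L (F(L, J) = 2*(L - (-4 + 4*L*1)) = 2*(L - (-4 + 4*L)) = 2*(L + (4 - 4*L)) = 2*(4 - 3*L) = 8 - 6*L)
N(g) = g³ (N(g) = g²*g = g³)
359*((N(F(3, -1)) + 31) + 17) = 359*(((8 - 6*3)³ + 31) + 17) = 359*(((8 - 18)³ + 31) + 17) = 359*(((-10)³ + 31) + 17) = 359*((-1000 + 31) + 17) = 359*(-969 + 17) = 359*(-952) = -341768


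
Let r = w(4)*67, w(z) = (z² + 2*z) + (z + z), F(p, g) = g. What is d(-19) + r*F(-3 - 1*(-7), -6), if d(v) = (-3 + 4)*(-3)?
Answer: -12867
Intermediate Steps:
d(v) = -3 (d(v) = 1*(-3) = -3)
w(z) = z² + 4*z (w(z) = (z² + 2*z) + 2*z = z² + 4*z)
r = 2144 (r = (4*(4 + 4))*67 = (4*8)*67 = 32*67 = 2144)
d(-19) + r*F(-3 - 1*(-7), -6) = -3 + 2144*(-6) = -3 - 12864 = -12867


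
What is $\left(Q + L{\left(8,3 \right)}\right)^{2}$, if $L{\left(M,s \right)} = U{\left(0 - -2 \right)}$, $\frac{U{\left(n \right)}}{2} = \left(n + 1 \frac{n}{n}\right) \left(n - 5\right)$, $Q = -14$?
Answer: $1024$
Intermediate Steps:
$U{\left(n \right)} = 2 \left(1 + n\right) \left(-5 + n\right)$ ($U{\left(n \right)} = 2 \left(n + 1 \frac{n}{n}\right) \left(n - 5\right) = 2 \left(n + 1 \cdot 1\right) \left(-5 + n\right) = 2 \left(n + 1\right) \left(-5 + n\right) = 2 \left(1 + n\right) \left(-5 + n\right)$)
$L{\left(M,s \right)} = -18$ ($L{\left(M,s \right)} = -10 - 8 \left(0 - -2\right) + 2 \left(0 - -2\right)^{2} = -10 - 8 \left(0 + 2\right) + 2 \left(0 + 2\right)^{2} = -10 - 16 + 2 \cdot 2^{2} = -10 - 16 + 2 \cdot 4 = -10 - 16 + 8 = -18$)
$\left(Q + L{\left(8,3 \right)}\right)^{2} = \left(-14 - 18\right)^{2} = \left(-32\right)^{2} = 1024$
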